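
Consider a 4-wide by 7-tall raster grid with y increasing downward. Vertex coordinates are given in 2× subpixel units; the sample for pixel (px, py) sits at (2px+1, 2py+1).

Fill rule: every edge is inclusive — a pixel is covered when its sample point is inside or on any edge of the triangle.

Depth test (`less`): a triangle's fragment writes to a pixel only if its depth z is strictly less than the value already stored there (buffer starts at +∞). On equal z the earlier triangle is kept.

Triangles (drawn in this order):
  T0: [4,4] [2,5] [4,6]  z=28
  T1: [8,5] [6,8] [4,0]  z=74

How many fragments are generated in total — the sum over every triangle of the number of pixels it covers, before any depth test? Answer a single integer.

T0:
  2·area = 4  (B↔C swapped to make it positive)
  edge (4, 4)→(4, 6): d=(0,2) inclusive
  edge (4, 6)→(2, 5): d=(-2,-1) inclusive
  edge (2, 5)→(4, 4): d=(2,-1) inclusive
    (1,2)@(3, 5): e=[2,1,1] → #
    (2,2)@(5, 5): e=[-2,3,3] → ·
    (1,3)@(3, 7): e=[2,-3,5] → ·
  covered (1 px):
    · · · ·
    · · · ·
    · # · ·
    · · · ·
    · · · ·
    · · · ·
    · · · ·
T1:
  2·area = 22
  edge (8, 5)→(6, 8): d=(-2,3) inclusive
  edge (6, 8)→(4, 0): d=(-2,-8) inclusive
  edge (4, 0)→(8, 5): d=(4,5) inclusive
    (2,1)@(5, 3): e=[13,2,7] → #
    (3,1)@(7, 3): e=[7,18,-3] → ·
    (2,2)@(5, 5): e=[9,-2,15] → ·
    (3,2)@(7, 5): e=[3,14,5] → #
    (3,3)@(7, 7): e=[-1,10,13] → ·
  covered (2 px):
    · · · ·
    · · # ·
    · · · #
    · · · ·
    · · · ·
    · · · ·
    · · · ·

Answer: 3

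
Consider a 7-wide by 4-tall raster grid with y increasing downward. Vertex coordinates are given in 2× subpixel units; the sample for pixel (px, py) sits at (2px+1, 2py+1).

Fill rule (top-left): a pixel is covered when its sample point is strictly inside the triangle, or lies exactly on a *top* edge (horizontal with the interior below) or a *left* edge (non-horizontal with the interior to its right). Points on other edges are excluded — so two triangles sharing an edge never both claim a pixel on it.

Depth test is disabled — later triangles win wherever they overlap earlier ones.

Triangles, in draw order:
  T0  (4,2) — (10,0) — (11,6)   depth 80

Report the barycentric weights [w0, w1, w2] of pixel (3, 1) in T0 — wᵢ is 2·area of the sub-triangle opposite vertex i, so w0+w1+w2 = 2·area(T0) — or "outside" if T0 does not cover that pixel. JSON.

T0:
  2·area = 38
  edge (4, 2)→(10, 0): d=(6,-2) top-left  bias=+0
  edge (10, 0)→(11, 6): d=(1,6) right/bottom  bias=-1
  edge (11, 6)→(4, 2): d=(-7,-4) top-left  bias=+0
    (3,0)@(7, 1): e=[0,19,19] → █  [on edge]
    (4,0)@(9, 1): e=[4,7,27] → █
    (5,0)@(11, 1): e=[8,-5,35] → ·
    (0,1)@(1, 3): e=[0,57,-19] → ·  [on edge]
    (3,1)@(7, 3): e=[12,21,5] → █
    (5,1)@(11, 3): e=[20,-3,21] → ·
    (3,2)@(7, 5): e=[24,23,-9] → ·
    (4,2)@(9, 5): e=[28,11,-1] → ·
  covered (4 px):
    · · · █ █ · ·
    · · · █ █ · ·
    · · · · · · ·
    · · · · · · ·

Result: [21,5,12]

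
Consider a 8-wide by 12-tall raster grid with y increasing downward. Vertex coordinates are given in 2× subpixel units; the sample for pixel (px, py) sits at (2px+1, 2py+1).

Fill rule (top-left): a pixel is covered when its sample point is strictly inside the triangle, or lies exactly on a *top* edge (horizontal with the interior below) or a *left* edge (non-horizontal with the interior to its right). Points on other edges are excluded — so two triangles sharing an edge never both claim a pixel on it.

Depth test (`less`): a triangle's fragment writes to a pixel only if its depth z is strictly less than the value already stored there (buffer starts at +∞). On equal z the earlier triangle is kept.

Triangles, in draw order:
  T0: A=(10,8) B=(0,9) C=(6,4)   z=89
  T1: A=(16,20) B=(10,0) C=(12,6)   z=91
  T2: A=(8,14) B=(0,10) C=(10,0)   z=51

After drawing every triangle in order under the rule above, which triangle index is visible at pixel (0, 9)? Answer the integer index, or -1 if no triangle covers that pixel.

T0:
  2·area = 44
  edge (10, 8)→(0, 9): d=(-10,1) right/bottom  bias=-1
  edge (0, 9)→(6, 4): d=(6,-5) top-left  bias=+0
  edge (6, 4)→(10, 8): d=(4,4) right/bottom  bias=-1
    (1,0)@(3, 1): e=[77,-33,0] → ·  [on edge]
    (2,1)@(5, 3): e=[55,-11,0] → ·  [on edge]
    (2,2)@(5, 5): e=[35,1,8] → █
    (3,2)@(7, 5): e=[33,11,0] → ·  [on edge]
    (1,3)@(3, 7): e=[17,3,24] → █
    (3,3)@(7, 7): e=[13,23,8] → █
    (4,3)@(9, 7): e=[11,33,0] → ·  [on edge]
    (1,4)@(3, 9): e=[-3,15,32] → ·
    (2,4)@(5, 9): e=[-5,25,24] → ·
    (3,4)@(7, 9): e=[-7,35,16] → ·
    (5,4)@(11, 9): e=[-11,55,0] → ·  [on edge]
    (6,5)@(13, 11): e=[-33,77,0] → ·  [on edge]
    (7,6)@(15, 13): e=[-55,99,0] → ·  [on edge]
  covered (4 px):
    · · · · · · · ·
    · · · · · · · ·
    · · █ · · · · ·
    · █ █ █ · · · ·
    · · · · · · · ·
    · · · · · · · ·
    · · · · · · · ·
    · · · · · · · ·
    · · · · · · · ·
    · · · · · · · ·
    · · · · · · · ·
    · · · · · · · ·
T1:
  2·area = 4
  edge (16, 20)→(10, 0): d=(-6,-20) top-left  bias=+0
  edge (10, 0)→(12, 6): d=(2,6) right/bottom  bias=-1
  edge (12, 6)→(16, 20): d=(4,14) right/bottom  bias=-1
    (5,1)@(11, 3): e=[2,0,2] → ·  [on edge]
    (6,4)@(13, 9): e=[6,0,-2] → ·  [on edge]
    (7,7)@(15, 15): e=[10,0,-6] → ·  [on edge]
  covered (0 px):
    · · · · · · · ·
    · · · · · · · ·
    · · · · · · · ·
    · · · · · · · ·
    · · · · · · · ·
    · · · · · · · ·
    · · · · · · · ·
    · · · · · · · ·
    · · · · · · · ·
    · · · · · · · ·
    · · · · · · · ·
    · · · · · · · ·
T2:
  2·area = 120
  edge (8, 14)→(0, 10): d=(-8,-4) top-left  bias=+0
  edge (0, 10)→(10, 0): d=(10,-10) top-left  bias=+0
  edge (10, 0)→(8, 14): d=(-2,14) right/bottom  bias=-1
    (4,0)@(9, 1): e=[108,0,12] → █  [on edge]
    (5,0)@(11, 1): e=[116,20,-16] → ·
    (3,1)@(7, 3): e=[84,0,36] → █  [on edge]
    (5,1)@(11, 3): e=[100,40,-20] → ·
    (2,2)@(5, 5): e=[60,0,60] → █  [on edge]
    (5,2)@(11, 5): e=[84,60,-24] → ·
    (1,3)@(3, 7): e=[36,0,84] → █  [on edge]
    (4,3)@(9, 7): e=[60,60,0] → ·  [on edge]
    (0,4)@(1, 9): e=[12,0,108] → █  [on edge]
    (4,4)@(9, 9): e=[44,80,-4] → ·
    (0,5)@(1, 11): e=[-4,20,104] → ·
    (1,5)@(3, 11): e=[4,40,76] → █
    (3,10)@(7, 21): e=[-60,180,0] → ·  [on edge]
  covered (17 px):
    · · · · █ · · ·
    · · · █ █ · · ·
    · · █ █ █ · · ·
    · █ █ █ · · · ·
    █ █ █ █ · · · ·
    · █ █ █ · · · ·
    · · · █ · · · ·
    · · · · · · · ·
    · · · · · · · ·
    · · · · · · · ·
    · · · · · · · ·
    · · · · · · · ·

Z-buffer (winner per pixel, '.' = empty):
  . . . . 2 . . .
  . . . 2 2 . . .
  . . 2 2 2 . . .
  . 2 2 2 . . . .
  2 2 2 2 . . . .
  . 2 2 2 . . . .
  . . . 2 . . . .
  . . . . . . . .
  . . . . . . . .
  . . . . . . . .
  . . . . . . . .
  . . . . . . . .

Answer: -1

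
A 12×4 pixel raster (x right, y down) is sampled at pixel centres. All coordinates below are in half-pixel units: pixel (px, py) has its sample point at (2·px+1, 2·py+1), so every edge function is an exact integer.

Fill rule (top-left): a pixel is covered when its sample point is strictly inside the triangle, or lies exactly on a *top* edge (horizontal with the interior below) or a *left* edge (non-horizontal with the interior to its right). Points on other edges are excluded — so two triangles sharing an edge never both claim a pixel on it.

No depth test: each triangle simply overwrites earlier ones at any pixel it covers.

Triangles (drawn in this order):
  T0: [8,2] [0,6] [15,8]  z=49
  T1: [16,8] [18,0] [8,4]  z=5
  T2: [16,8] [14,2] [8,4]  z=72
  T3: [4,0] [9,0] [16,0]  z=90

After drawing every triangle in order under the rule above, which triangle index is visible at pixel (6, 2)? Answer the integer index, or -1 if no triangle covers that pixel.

T0:
  2·area = 76  (B↔C swapped to make it positive)
  edge (8, 2)→(15, 8): d=(7,6) right/bottom  bias=-1
  edge (15, 8)→(0, 6): d=(-15,-2) top-left  bias=+0
  edge (0, 6)→(8, 2): d=(8,-4) top-left  bias=+0
    (3,1)@(7, 3): e=[13,59,4] → #
    (4,1)@(9, 3): e=[1,63,12] → #
    (5,1)@(11, 3): e=[-11,67,20] → ·
    (1,2)@(3, 5): e=[51,21,4] → #
    (2,2)@(5, 5): e=[39,25,12] → #
    (5,2)@(11, 5): e=[3,37,36] → #
    (6,2)@(13, 5): e=[-9,41,44] → ·
    (1,3)@(3, 7): e=[65,-9,20] → ·
    (2,3)@(5, 7): e=[53,-5,28] → ·
    (3,3)@(7, 7): e=[41,-1,36] → ·
    (4,3)@(9, 7): e=[29,3,44] → #
    (6,3)@(13, 7): e=[5,11,60] → #
  covered (10 px):
    · · · · · · · · · · · ·
    · · · # # · · · · · · ·
    · # # # # # · · · · · ·
    · · · · # # # · · · · ·
T1:
  2·area = 72  (B↔C swapped to make it positive)
  edge (16, 8)→(8, 4): d=(-8,-4) top-left  bias=+0
  edge (8, 4)→(18, 0): d=(10,-4) top-left  bias=+0
  edge (18, 0)→(16, 8): d=(-2,8) right/bottom  bias=-1
    (8,0)@(17, 1): e=[60,6,6] → #
    (9,0)@(19, 1): e=[68,14,-10] → ·
    (5,1)@(11, 3): e=[20,2,50] → #
    (6,1)@(13, 3): e=[28,10,34] → #
    (7,1)@(15, 3): e=[36,18,18] → #
    (9,1)@(19, 3): e=[52,34,-14] → ·
    (5,2)@(11, 5): e=[4,22,46] → #
    (8,2)@(17, 5): e=[28,46,-2] → ·
    (5,3)@(11, 7): e=[-12,42,42] → ·
    (6,3)@(13, 7): e=[-4,50,26] → ·
    (7,3)@(15, 7): e=[4,58,10] → #
    (8,3)@(17, 7): e=[12,66,-6] → ·
  covered (9 px):
    · · · · · · · · # · · ·
    · · · · · # # # # · · ·
    · · · · · # # # · · · ·
    · · · · · · · # · · · ·
T2:
  2·area = 40  (B↔C swapped to make it positive)
  edge (16, 8)→(8, 4): d=(-8,-4) top-left  bias=+0
  edge (8, 4)→(14, 2): d=(6,-2) top-left  bias=+0
  edge (14, 2)→(16, 8): d=(2,6) right/bottom  bias=-1
    (8,0)@(17, 1): e=[60,0,-20] → ·  [on edge]
    (5,1)@(11, 3): e=[20,0,20] → #  [on edge]
    (6,1)@(13, 3): e=[28,4,8] → #
    (7,1)@(15, 3): e=[36,8,-4] → ·
    (2,2)@(5, 5): e=[-20,0,60] → ·  [on edge]
    (5,2)@(11, 5): e=[4,12,24] → #
    (7,2)@(15, 5): e=[20,20,0] → ·  [on edge]
    (5,3)@(11, 7): e=[-12,24,28] → ·
    (6,3)@(13, 7): e=[-4,28,16] → ·
    (7,3)@(15, 7): e=[4,32,4] → #
    (8,3)@(17, 7): e=[12,36,-8] → ·
  covered (5 px):
    · · · · · · · · · · · ·
    · · · · · # # · · · · ·
    · · · · · # # · · · · ·
    · · · · · · · # · · · ·
T3:
  degenerate (2·area = 0) — covers nothing

Z-buffer (winner per pixel, '.' = empty):
  . . . . . . . . 1 . . .
  . . . 0 0 2 2 1 1 . . .
  . 0 0 0 0 2 2 1 . . . .
  . . . . 0 0 0 2 . . . .

Result: 2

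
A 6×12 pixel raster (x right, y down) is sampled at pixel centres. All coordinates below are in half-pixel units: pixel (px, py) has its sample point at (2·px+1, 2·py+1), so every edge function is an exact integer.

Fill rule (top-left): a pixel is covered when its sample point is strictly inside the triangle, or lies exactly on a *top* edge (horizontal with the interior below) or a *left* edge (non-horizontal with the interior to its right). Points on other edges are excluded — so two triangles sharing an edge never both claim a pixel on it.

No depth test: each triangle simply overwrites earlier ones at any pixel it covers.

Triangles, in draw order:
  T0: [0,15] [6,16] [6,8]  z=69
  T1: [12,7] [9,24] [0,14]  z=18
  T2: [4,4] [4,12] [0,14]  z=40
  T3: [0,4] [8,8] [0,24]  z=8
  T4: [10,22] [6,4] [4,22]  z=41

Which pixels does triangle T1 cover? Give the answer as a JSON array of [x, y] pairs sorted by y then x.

T0:
  2·area = 48  (B↔C swapped to make it positive)
  edge (0, 15)→(6, 8): d=(6,-7) top-left  bias=+0
  edge (6, 8)→(6, 16): d=(0,8) right/bottom  bias=-1
  edge (6, 16)→(0, 15): d=(-6,-1) top-left  bias=+0
    (2,5)@(5, 11): e=[11,8,29] → #
    (3,5)@(7, 11): e=[25,-8,31] → ·
    (1,6)@(3, 13): e=[9,24,15] → #
    (3,6)@(7, 13): e=[37,-8,19] → ·
    (0,7)@(1, 15): e=[7,40,1] → #
    (3,7)@(7, 15): e=[49,-8,7] → ·
    (0,8)@(1, 17): e=[19,40,-11] → ·
    (1,8)@(3, 17): e=[33,24,-9] → ·
    (2,8)@(5, 17): e=[47,8,-7] → ·
  covered (6 px):
    · · · · · ·
    · · · · · ·
    · · · · · ·
    · · · · · ·
    · · · · · ·
    · · # · · ·
    · # # · · ·
    # # # · · ·
    · · · · · ·
    · · · · · ·
    · · · · · ·
    · · · · · ·
T1:
  2·area = 183
  edge (12, 7)→(9, 24): d=(-3,17) right/bottom  bias=-1
  edge (9, 24)→(0, 14): d=(-9,-10) top-left  bias=+0
  edge (0, 14)→(12, 7): d=(12,-7) top-left  bias=+0
    (4,4)@(9, 9): e=[45,135,3] → #
    (5,4)@(11, 9): e=[11,155,17] → #
    (3,5)@(7, 11): e=[73,97,13] → #
    (1,6)@(3, 13): e=[135,39,9] → #
    (2,6)@(5, 13): e=[101,59,23] → #
    (5,6)@(11, 13): e=[-1,119,65] → ·
    (0,7)@(1, 15): e=[163,1,19] → #
    (5,7)@(11, 15): e=[-7,101,89] → ·
    (0,8)@(1, 17): e=[157,-17,43] → ·
    (1,8)@(3, 17): e=[123,3,57] → #
    (5,8)@(11, 17): e=[-13,83,113] → ·
    (1,9)@(3, 19): e=[117,-15,81] → ·
  covered (24 px):
    · · · · · ·
    · · · · · ·
    · · · · · ·
    · · · · · ·
    · · · · # #
    · · · # # #
    · # # # # ·
    # # # # # ·
    · # # # # ·
    · · # # # ·
    · · · # # ·
    · · · · # ·
T2:
  2·area = 32
  edge (4, 4)→(4, 12): d=(0,8) right/bottom  bias=-1
  edge (4, 12)→(0, 14): d=(-4,2) right/bottom  bias=-1
  edge (0, 14)→(4, 4): d=(4,-10) top-left  bias=+0
    (1,3)@(3, 7): e=[8,22,2] → #
    (2,3)@(5, 7): e=[-8,18,22] → ·
    (1,4)@(3, 9): e=[8,14,10] → #
    (2,4)@(5, 9): e=[-8,10,30] → ·
    (1,5)@(3, 11): e=[8,6,18] → #
    (2,5)@(5, 11): e=[-8,2,38] → ·
    (0,6)@(1, 13): e=[24,2,6] → #
    (1,6)@(3, 13): e=[8,-2,26] → ·
    (0,7)@(1, 15): e=[24,-6,14] → ·
  covered (4 px):
    · · · · · ·
    · · · · · ·
    · · · · · ·
    · # · · · ·
    · # · · · ·
    · # · · · ·
    # · · · · ·
    · · · · · ·
    · · · · · ·
    · · · · · ·
    · · · · · ·
    · · · · · ·
T3:
  2·area = 160
  edge (0, 4)→(8, 8): d=(8,4) right/bottom  bias=-1
  edge (8, 8)→(0, 24): d=(-8,16) right/bottom  bias=-1
  edge (0, 24)→(0, 4): d=(0,-20) top-left  bias=+0
    (0,2)@(1, 5): e=[4,136,20] → #
    (1,2)@(3, 5): e=[-4,104,60] → ·
    (0,3)@(1, 7): e=[20,120,20] → #
    (1,3)@(3, 7): e=[12,88,60] → #
    (2,3)@(5, 7): e=[4,56,100] → #
    (3,3)@(7, 7): e=[-4,24,140] → ·
    (0,4)@(1, 9): e=[36,104,20] → #
    (3,4)@(7, 9): e=[12,8,140] → #
    (4,4)@(9, 9): e=[4,-24,180] → ·
    (0,5)@(1, 11): e=[52,88,20] → #
    (3,5)@(7, 11): e=[28,-8,140] → ·
    (0,6)@(1, 13): e=[68,72,20] → #
  covered (20 px):
    · · · · · ·
    · · · · · ·
    # · · · · ·
    # # # · · ·
    # # # # · ·
    # # # · · ·
    # # # · · ·
    # # · · · ·
    # # · · · ·
    # · · · · ·
    # · · · · ·
    · · · · · ·
T4:
  2·area = 108  (B↔C swapped to make it positive)
  edge (10, 22)→(4, 22): d=(-6,0) right/bottom  bias=-1
  edge (4, 22)→(6, 4): d=(2,-18) top-left  bias=+0
  edge (6, 4)→(10, 22): d=(4,18) right/bottom  bias=-1
    (3,4)@(7, 9): e=[78,28,2] → #
    (4,4)@(9, 9): e=[78,64,-34] → ·
    (3,5)@(7, 11): e=[66,32,10] → #
    (4,5)@(9, 11): e=[66,68,-26] → ·
    (2,6)@(5, 13): e=[54,0,54] → #  [on edge]
    (4,6)@(9, 13): e=[54,72,-18] → ·
    (2,7)@(5, 15): e=[42,4,62] → #
    (4,7)@(9, 15): e=[42,76,-10] → ·
    (2,8)@(5, 17): e=[30,8,70] → #
    (4,8)@(9, 17): e=[30,80,-2] → ·
    (2,9)@(5, 19): e=[18,12,78] → #
    (4,9)@(9, 19): e=[18,84,6] → #
  covered (14 px):
    · · · · · ·
    · · · · · ·
    · · · · · ·
    · · · · · ·
    · · · # · ·
    · · · # · ·
    · · # # · ·
    · · # # · ·
    · · # # · ·
    · · # # # ·
    · · # # # ·
    · · · · · ·

Final: [[4,4],[5,4],[3,5],[4,5],[5,5],[1,6],[2,6],[3,6],[4,6],[0,7],[1,7],[2,7],[3,7],[4,7],[1,8],[2,8],[3,8],[4,8],[2,9],[3,9],[4,9],[3,10],[4,10],[4,11]]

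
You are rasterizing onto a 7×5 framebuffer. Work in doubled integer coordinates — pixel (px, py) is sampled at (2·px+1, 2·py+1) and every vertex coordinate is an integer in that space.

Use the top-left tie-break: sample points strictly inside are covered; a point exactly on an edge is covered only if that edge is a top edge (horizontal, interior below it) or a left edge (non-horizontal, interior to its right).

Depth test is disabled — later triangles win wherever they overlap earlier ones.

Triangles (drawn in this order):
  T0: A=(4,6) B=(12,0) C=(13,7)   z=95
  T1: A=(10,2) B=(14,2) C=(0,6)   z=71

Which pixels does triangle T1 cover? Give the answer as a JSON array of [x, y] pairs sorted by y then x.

T0:
  2·area = 62
  edge (4, 6)→(12, 0): d=(8,-6) top-left  bias=+0
  edge (12, 0)→(13, 7): d=(1,7) right/bottom  bias=-1
  edge (13, 7)→(4, 6): d=(-9,-1) top-left  bias=+0
    (5,0)@(11, 1): e=[2,8,52] → #
    (6,0)@(13, 1): e=[14,-6,54] → ·
    (4,1)@(9, 3): e=[6,24,32] → #
    (6,1)@(13, 3): e=[30,-4,36] → ·
    (3,2)@(7, 5): e=[10,40,12] → #
    (6,2)@(13, 5): e=[46,-2,18] → ·
    (3,3)@(7, 7): e=[26,42,-6] → ·
    (4,3)@(9, 7): e=[38,28,-4] → ·
    (5,3)@(11, 7): e=[50,14,-2] → ·
    (6,3)@(13, 7): e=[62,0,0] → ·  [on edge]
  covered (6 px):
    · · · · · # ·
    · · · · # # ·
    · · · # # # ·
    · · · · · · ·
    · · · · · · ·
T1:
  2·area = 16
  edge (10, 2)→(14, 2): d=(4,0) top-left  bias=+0
  edge (14, 2)→(0, 6): d=(-14,4) right/bottom  bias=-1
  edge (0, 6)→(10, 2): d=(10,-4) top-left  bias=+0
    (4,1)@(9, 3): e=[4,6,6] → #
    (5,1)@(11, 3): e=[4,-2,14] → ·
    (1,2)@(3, 5): e=[12,2,2] → #
    (2,2)@(5, 5): e=[12,-6,10] → ·
    (4,2)@(9, 5): e=[12,-22,26] → ·
    (1,3)@(3, 7): e=[20,-26,22] → ·
  covered (2 px):
    · · · · · · ·
    · · · · # · ·
    · # · · · · ·
    · · · · · · ·
    · · · · · · ·

Final: [[4,1],[1,2]]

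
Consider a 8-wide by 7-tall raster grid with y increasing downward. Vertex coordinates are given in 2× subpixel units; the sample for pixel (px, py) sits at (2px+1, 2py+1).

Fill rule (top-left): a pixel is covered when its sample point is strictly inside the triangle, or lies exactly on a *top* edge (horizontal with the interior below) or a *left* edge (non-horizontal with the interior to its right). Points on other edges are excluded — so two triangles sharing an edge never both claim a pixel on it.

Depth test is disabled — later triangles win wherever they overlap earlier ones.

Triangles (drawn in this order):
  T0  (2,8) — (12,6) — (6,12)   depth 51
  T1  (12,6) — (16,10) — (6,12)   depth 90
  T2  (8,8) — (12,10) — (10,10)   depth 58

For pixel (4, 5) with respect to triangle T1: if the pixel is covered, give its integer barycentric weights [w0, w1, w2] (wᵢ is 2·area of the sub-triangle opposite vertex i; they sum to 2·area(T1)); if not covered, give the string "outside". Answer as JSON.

T0:
  2·area = 48
  edge (2, 8)→(12, 6): d=(10,-2) top-left  bias=+0
  edge (12, 6)→(6, 12): d=(-6,6) right/bottom  bias=-1
  edge (6, 12)→(2, 8): d=(-4,-4) top-left  bias=+0
    (7,1)@(15, 3): e=[-24,0,72] → ·  [on edge]
    (6,2)@(13, 5): e=[-8,0,56] → ·  [on edge]
    (0,3)@(1, 7): e=[-12,60,0] → ·  [on edge]
    (3,3)@(7, 7): e=[0,24,24] → #  [on edge]
    (4,3)@(9, 7): e=[4,12,32] → #
    (5,3)@(11, 7): e=[8,0,40] → ·  [on edge]
    (1,4)@(3, 9): e=[12,36,0] → #  [on edge]
    (2,4)@(5, 9): e=[16,24,8] → #
    (4,4)@(9, 9): e=[24,0,24] → ·  [on edge]
    (1,5)@(3, 11): e=[32,24,-8] → ·
    (2,5)@(5, 11): e=[36,12,0] → #  [on edge]
    (3,5)@(7, 11): e=[40,0,8] → ·  [on edge]
    (2,6)@(5, 13): e=[56,0,-8] → ·  [on edge]
    (3,6)@(7, 13): e=[60,-12,0] → ·  [on edge]
  covered (6 px):
    · · · · · · · ·
    · · · · · · · ·
    · · · · · · · ·
    · · · # # · · ·
    · # # # · · · ·
    · · # · · · · ·
    · · · · · · · ·
T1:
  2·area = 48
  edge (12, 6)→(16, 10): d=(4,4) right/bottom  bias=-1
  edge (16, 10)→(6, 12): d=(-10,2) right/bottom  bias=-1
  edge (6, 12)→(12, 6): d=(6,-6) top-left  bias=+0
    (3,0)@(7, 1): e=[0,108,-60] → ·  [on edge]
    (4,1)@(9, 3): e=[0,84,-36] → ·  [on edge]
    (7,1)@(15, 3): e=[-24,72,0] → ·  [on edge]
    (5,2)@(11, 5): e=[0,60,-12] → ·  [on edge]
    (6,2)@(13, 5): e=[-8,56,0] → ·  [on edge]
    (5,3)@(11, 7): e=[8,40,0] → #  [on edge]
    (6,3)@(13, 7): e=[0,36,12] → ·  [on edge]
    (4,4)@(9, 9): e=[24,24,0] → #  [on edge]
    (6,4)@(13, 9): e=[8,16,24] → #
    (7,4)@(15, 9): e=[0,12,36] → ·  [on edge]
    (3,5)@(7, 11): e=[40,8,0] → #  [on edge]
    (5,5)@(11, 11): e=[24,0,24] → ·  [on edge]
    (0,6)@(1, 13): e=[72,0,-24] → ·  [on edge]
    (2,6)@(5, 13): e=[56,-8,0] → ·  [on edge]
  covered (6 px):
    · · · · · · · ·
    · · · · · · · ·
    · · · · · · · ·
    · · · · · # · ·
    · · · · # # # ·
    · · · # # · · ·
    · · · · · · · ·
T2:
  2·area = 4
  edge (8, 8)→(12, 10): d=(4,2) right/bottom  bias=-1
  edge (12, 10)→(10, 10): d=(-2,0) right/bottom  bias=-1
  edge (10, 10)→(8, 8): d=(-2,-2) top-left  bias=+0
    (0,0)@(1, 1): e=[-14,18,0] → ·  [on edge]
    (1,1)@(3, 3): e=[-10,14,0] → ·  [on edge]
    (2,2)@(5, 5): e=[-6,10,0] → ·  [on edge]
    (3,3)@(7, 7): e=[-2,6,0] → ·  [on edge]
    (4,4)@(9, 9): e=[2,2,0] → #  [on edge]
    (5,4)@(11, 9): e=[-2,2,4] → ·
    (4,5)@(9, 11): e=[10,-2,-4] → ·
    (5,5)@(11, 11): e=[6,-2,0] → ·  [on edge]
    (6,6)@(13, 13): e=[10,-6,0] → ·  [on edge]
  covered (1 px):
    · · · · · · · ·
    · · · · · · · ·
    · · · · · · · ·
    · · · · · · · ·
    · · · · # · · ·
    · · · · · · · ·
    · · · · · · · ·

Answer: [4,12,32]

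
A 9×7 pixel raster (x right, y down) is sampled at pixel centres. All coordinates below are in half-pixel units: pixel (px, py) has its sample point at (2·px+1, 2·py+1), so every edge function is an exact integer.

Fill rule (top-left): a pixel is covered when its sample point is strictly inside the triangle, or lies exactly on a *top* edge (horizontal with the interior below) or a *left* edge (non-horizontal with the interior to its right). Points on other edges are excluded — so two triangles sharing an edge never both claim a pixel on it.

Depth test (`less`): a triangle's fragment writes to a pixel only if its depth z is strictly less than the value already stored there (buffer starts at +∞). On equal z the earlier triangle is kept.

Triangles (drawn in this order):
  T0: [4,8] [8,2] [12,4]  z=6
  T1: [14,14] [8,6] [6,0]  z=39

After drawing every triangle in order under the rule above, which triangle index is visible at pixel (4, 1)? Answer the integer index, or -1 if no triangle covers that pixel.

T0:
  2·area = 32
  edge (4, 8)→(8, 2): d=(4,-6) top-left  bias=+0
  edge (8, 2)→(12, 4): d=(4,2) right/bottom  bias=-1
  edge (12, 4)→(4, 8): d=(-8,4) right/bottom  bias=-1
    (4,1)@(9, 3): e=[10,2,20] → X
    (5,1)@(11, 3): e=[22,-2,12] → .
    (3,2)@(7, 5): e=[6,14,12] → X
    (5,2)@(11, 5): e=[30,6,-4] → .
    (2,3)@(5, 7): e=[2,26,4] → X
    (3,3)@(7, 7): e=[14,22,-4] → .
    (4,3)@(9, 7): e=[26,18,-12] → .
    (2,4)@(5, 9): e=[10,34,-12] → .
  covered (4 px):
    . . . . . . . . .
    . . . . X . . . .
    . . . X X . . . .
    . . X . . . . . .
    . . . . . . . . .
    . . . . . . . . .
    . . . . . . . . .
T1:
  2·area = 20
  edge (14, 14)→(8, 6): d=(-6,-8) top-left  bias=+0
  edge (8, 6)→(6, 0): d=(-2,-6) top-left  bias=+0
  edge (6, 0)→(14, 14): d=(8,14) right/bottom  bias=-1
    (3,1)@(7, 3): e=[10,0,10] → X  [on edge]
    (4,1)@(9, 3): e=[26,12,-18] → .
    (3,2)@(7, 5): e=[-2,-4,26] → .
    (4,3)@(9, 7): e=[2,4,14] → X
    (5,3)@(11, 7): e=[18,16,-14] → .
    (4,4)@(9, 9): e=[-10,0,30] → .  [on edge]
    (5,4)@(11, 9): e=[6,12,2] → X
    (6,4)@(13, 9): e=[22,24,-26] → .
    (5,5)@(11, 11): e=[-6,8,18] → .
  covered (3 px):
    . . . . . . . . .
    . . . X . . . . .
    . . . . . . . . .
    . . . . X . . . .
    . . . . . X . . .
    . . . . . . . . .
    . . . . . . . . .

Z-buffer (winner per pixel, '.' = empty):
  . . . . . . . . .
  . . . 1 0 . . . .
  . . . 0 0 . . . .
  . . 0 . 1 . . . .
  . . . . . 1 . . .
  . . . . . . . . .
  . . . . . . . . .

Answer: 0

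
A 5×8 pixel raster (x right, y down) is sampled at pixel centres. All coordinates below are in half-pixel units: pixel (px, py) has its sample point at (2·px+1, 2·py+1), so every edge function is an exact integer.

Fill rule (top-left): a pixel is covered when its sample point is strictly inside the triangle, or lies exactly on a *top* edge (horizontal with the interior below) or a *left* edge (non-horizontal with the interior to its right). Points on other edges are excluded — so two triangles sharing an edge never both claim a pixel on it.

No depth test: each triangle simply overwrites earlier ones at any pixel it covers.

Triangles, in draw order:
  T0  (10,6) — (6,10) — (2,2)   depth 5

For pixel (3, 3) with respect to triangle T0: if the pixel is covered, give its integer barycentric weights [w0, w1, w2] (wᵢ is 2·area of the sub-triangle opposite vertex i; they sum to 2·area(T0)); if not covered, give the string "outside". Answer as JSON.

T0:
  2·area = 48
  edge (10, 6)→(6, 10): d=(-4,4) right/bottom  bias=-1
  edge (6, 10)→(2, 2): d=(-4,-8) top-left  bias=+0
  edge (2, 2)→(10, 6): d=(8,4) right/bottom  bias=-1
    (1,1)@(3, 3): e=[40,4,4] → █
    (2,1)@(5, 3): e=[32,20,-4] → ·
    (1,2)@(3, 5): e=[32,-4,20] → ·
    (2,2)@(5, 5): e=[24,12,12] → █
    (3,2)@(7, 5): e=[16,28,4] → █
    (4,2)@(9, 5): e=[8,44,-4] → ·
    (2,3)@(5, 7): e=[16,4,28] → █
    (4,3)@(9, 7): e=[0,36,12] → ·  [on edge]
    (2,4)@(5, 9): e=[8,-4,44] → ·
    (3,4)@(7, 9): e=[0,12,36] → ·  [on edge]
    (2,5)@(5, 11): e=[0,-12,60] → ·  [on edge]
    (1,6)@(3, 13): e=[0,-36,84] → ·  [on edge]
    (0,7)@(1, 15): e=[0,-60,108] → ·  [on edge]
  covered (5 px):
    · · · · ·
    · █ · · ·
    · · █ █ ·
    · · █ █ ·
    · · · · ·
    · · · · ·
    · · · · ·
    · · · · ·

Result: [20,20,8]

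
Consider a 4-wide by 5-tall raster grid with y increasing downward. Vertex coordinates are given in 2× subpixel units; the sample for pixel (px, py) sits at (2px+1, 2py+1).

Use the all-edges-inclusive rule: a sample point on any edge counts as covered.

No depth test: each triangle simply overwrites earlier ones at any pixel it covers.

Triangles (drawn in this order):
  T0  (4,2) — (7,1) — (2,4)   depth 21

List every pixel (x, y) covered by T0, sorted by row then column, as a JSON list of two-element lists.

T0:
  2·area = 4
  edge (4, 2)→(7, 1): d=(3,-1) inclusive
  edge (7, 1)→(2, 4): d=(-5,3) inclusive
  edge (2, 4)→(4, 2): d=(2,-2) inclusive
    (2,0)@(5, 1): e=[-2,6,0] → ·  [on edge]
    (3,0)@(7, 1): e=[0,0,4] → █  [on edge]
    (0,1)@(1, 3): e=[0,8,-4] → ·  [on edge]
    (1,1)@(3, 3): e=[2,2,0] → █  [on edge]
    (2,1)@(5, 3): e=[4,-4,4] → ·
    (3,1)@(7, 3): e=[6,-10,8] → ·
    (0,2)@(1, 5): e=[6,-2,0] → ·  [on edge]
    (1,2)@(3, 5): e=[8,-8,4] → ·
  covered (2 px):
    · · · █
    · █ · ·
    · · · ·
    · · · ·
    · · · ·

Final: [[3,0],[1,1]]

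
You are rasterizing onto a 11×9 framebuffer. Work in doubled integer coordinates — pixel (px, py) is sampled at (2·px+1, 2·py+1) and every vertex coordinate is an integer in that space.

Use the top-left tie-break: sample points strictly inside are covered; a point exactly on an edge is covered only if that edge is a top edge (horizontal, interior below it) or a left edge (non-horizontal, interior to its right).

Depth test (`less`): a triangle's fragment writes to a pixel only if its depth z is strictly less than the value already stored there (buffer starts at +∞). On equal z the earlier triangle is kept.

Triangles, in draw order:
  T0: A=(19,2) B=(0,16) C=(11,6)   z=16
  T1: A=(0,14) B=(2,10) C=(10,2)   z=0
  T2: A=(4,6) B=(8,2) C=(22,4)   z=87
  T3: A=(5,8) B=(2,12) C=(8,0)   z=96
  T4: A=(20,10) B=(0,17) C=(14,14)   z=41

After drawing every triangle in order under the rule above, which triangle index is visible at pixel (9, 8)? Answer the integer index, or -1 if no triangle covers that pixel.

T0:
  2·area = 36
  edge (19, 2)→(0, 16): d=(-19,14) right/bottom  bias=-1
  edge (0, 16)→(11, 6): d=(11,-10) top-left  bias=+0
  edge (11, 6)→(19, 2): d=(8,-4) top-left  bias=+0
    (10,0)@(21, 1): e=[-9,45,0] → ·  [on edge]
    (8,1)@(17, 3): e=[9,27,0] → #  [on edge]
    (9,1)@(19, 3): e=[-19,47,8] → ·
    (6,2)@(13, 5): e=[27,9,0] → #  [on edge]
    (7,2)@(15, 5): e=[-1,29,8] → ·
    (8,2)@(17, 5): e=[-29,49,16] → ·
    (4,3)@(9, 7): e=[45,-9,0] → ·  [on edge]
    (5,3)@(11, 7): e=[17,11,8] → #
    (6,3)@(13, 7): e=[-11,31,16] → ·
    (2,4)@(5, 9): e=[63,-27,0] → ·  [on edge]
    (4,4)@(9, 9): e=[7,13,16] → #
    (5,4)@(11, 9): e=[-21,33,24] → ·
    (0,5)@(1, 11): e=[81,-45,0] → ·  [on edge]
  covered (4 px):
    · · · · · · · · · · ·
    · · · · · · · · # · ·
    · · · · · · # · · · ·
    · · · · · # · · · · ·
    · · · · # · · · · · ·
    · · · · · · · · · · ·
    · · · · · · · · · · ·
    · · · · · · · · · · ·
    · · · · · · · · · · ·
T1:
  2·area = 16
  edge (0, 14)→(2, 10): d=(2,-4) top-left  bias=+0
  edge (2, 10)→(10, 2): d=(8,-8) top-left  bias=+0
  edge (10, 2)→(0, 14): d=(-10,12) right/bottom  bias=-1
    (5,0)@(11, 1): e=[18,0,-2] → ·  [on edge]
    (4,1)@(9, 3): e=[14,0,2] → #  [on edge]
    (5,1)@(11, 3): e=[22,16,-22] → ·
    (3,2)@(7, 5): e=[10,0,6] → #  [on edge]
    (4,2)@(9, 5): e=[18,16,-18] → ·
    (2,3)@(5, 7): e=[6,0,10] → #  [on edge]
    (3,3)@(7, 7): e=[14,16,-14] → ·
    (1,4)@(3, 9): e=[2,0,14] → #  [on edge]
    (2,4)@(5, 9): e=[10,16,-10] → ·
    (0,5)@(1, 11): e=[-2,0,18] → ·  [on edge]
    (1,5)@(3, 11): e=[6,16,-6] → ·
  covered (4 px):
    · · · · · · · · · · ·
    · · · · # · · · · · ·
    · · · # · · · · · · ·
    · · # · · · · · · · ·
    · # · · · · · · · · ·
    · · · · · · · · · · ·
    · · · · · · · · · · ·
    · · · · · · · · · · ·
    · · · · · · · · · · ·
T2:
  2·area = 64
  edge (4, 6)→(8, 2): d=(4,-4) top-left  bias=+0
  edge (8, 2)→(22, 4): d=(14,2) right/bottom  bias=-1
  edge (22, 4)→(4, 6): d=(-18,2) right/bottom  bias=-1
    (0,0)@(1, 1): e=[-32,0,96] → ·  [on edge]
    (4,0)@(9, 1): e=[0,-16,80] → ·  [on edge]
    (3,1)@(7, 3): e=[0,16,48] → #  [on edge]
    (4,1)@(9, 3): e=[8,12,44] → #
    (5,1)@(11, 3): e=[16,8,40] → #
    (6,1)@(13, 3): e=[24,4,36] → #
    (7,1)@(15, 3): e=[32,0,32] → ·  [on edge]
    (2,2)@(5, 5): e=[0,48,16] → #  [on edge]
    (6,2)@(13, 5): e=[32,32,0] → ·  [on edge]
    (1,3)@(3, 7): e=[0,80,-16] → ·  [on edge]
    (2,3)@(5, 7): e=[8,76,-20] → ·
    (3,3)@(7, 7): e=[16,72,-24] → ·
    (0,4)@(1, 9): e=[0,112,-48] → ·  [on edge]
  covered (8 px):
    · · · · · · · · · · ·
    · · · # # # # · · · ·
    · · # # # # · · · · ·
    · · · · · · · · · · ·
    · · · · · · · · · · ·
    · · · · · · · · · · ·
    · · · · · · · · · · ·
    · · · · · · · · · · ·
    · · · · · · · · · · ·
T3:
  2·area = 12
  edge (5, 8)→(2, 12): d=(-3,4) right/bottom  bias=-1
  edge (2, 12)→(8, 0): d=(6,-12) top-left  bias=+0
  edge (8, 0)→(5, 8): d=(-3,8) right/bottom  bias=-1
    (2,3)@(5, 7): e=[3,6,3] → #
    (3,3)@(7, 7): e=[-5,30,-13] → ·
    (2,4)@(5, 9): e=[-3,18,-3] → ·
  covered (1 px):
    · · · · · · · · · · ·
    · · · · · · · · · · ·
    · · · · · · · · · · ·
    · · # · · · · · · · ·
    · · · · · · · · · · ·
    · · · · · · · · · · ·
    · · · · · · · · · · ·
    · · · · · · · · · · ·
    · · · · · · · · · · ·
T4:
  2·area = 38  (B↔C swapped to make it positive)
  edge (20, 10)→(14, 14): d=(-6,4) right/bottom  bias=-1
  edge (14, 14)→(0, 17): d=(-14,3) right/bottom  bias=-1
  edge (0, 17)→(20, 10): d=(20,-7) top-left  bias=+0
    (6,6)@(13, 13): e=[10,17,11] → #
    (7,6)@(15, 13): e=[2,11,25] → #
    (8,6)@(17, 13): e=[-6,5,39] → ·
    (3,7)@(7, 15): e=[22,7,9] → #
    (4,7)@(9, 15): e=[14,1,23] → #
    (5,7)@(11, 15): e=[6,-5,37] → ·
    (6,7)@(13, 15): e=[-2,-11,51] → ·
    (7,7)@(15, 15): e=[-10,-17,65] → ·
    (3,8)@(7, 17): e=[10,-21,49] → ·
    (4,8)@(9, 17): e=[2,-27,63] → ·
  covered (4 px):
    · · · · · · · · · · ·
    · · · · · · · · · · ·
    · · · · · · · · · · ·
    · · · · · · · · · · ·
    · · · · · · · · · · ·
    · · · · · · · · · · ·
    · · · · · · # # · · ·
    · · · # # · · · · · ·
    · · · · · · · · · · ·

Z-buffer (winner per pixel, '.' = empty):
  . . . . . . . . . . .
  . . . 2 1 2 2 . 0 . .
  . . 2 1 2 2 0 . . . .
  . . 1 . . 0 . . . . .
  . 1 . . 0 . . . . . .
  . . . . . . . . . . .
  . . . . . . 4 4 . . .
  . . . 4 4 . . . . . .
  . . . . . . . . . . .

Answer: -1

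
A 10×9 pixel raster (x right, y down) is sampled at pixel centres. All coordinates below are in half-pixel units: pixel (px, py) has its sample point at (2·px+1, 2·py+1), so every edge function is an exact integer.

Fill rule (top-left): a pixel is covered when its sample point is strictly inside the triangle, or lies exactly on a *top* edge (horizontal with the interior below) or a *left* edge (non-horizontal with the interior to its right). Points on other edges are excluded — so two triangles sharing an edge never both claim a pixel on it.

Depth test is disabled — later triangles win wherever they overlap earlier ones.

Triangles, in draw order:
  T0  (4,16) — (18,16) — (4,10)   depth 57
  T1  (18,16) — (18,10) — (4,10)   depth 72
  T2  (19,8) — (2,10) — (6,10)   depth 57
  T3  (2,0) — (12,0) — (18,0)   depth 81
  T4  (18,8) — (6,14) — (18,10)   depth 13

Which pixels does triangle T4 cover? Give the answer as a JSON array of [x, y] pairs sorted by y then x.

T0:
  2·area = 84  (B↔C swapped to make it positive)
  edge (4, 16)→(4, 10): d=(0,-6) top-left  bias=+0
  edge (4, 10)→(18, 16): d=(14,6) right/bottom  bias=-1
  edge (18, 16)→(4, 16): d=(-14,0) right/bottom  bias=-1
    (2,5)@(5, 11): e=[6,8,70] → X
    (3,5)@(7, 11): e=[18,-4,70] → .
    (2,6)@(5, 13): e=[6,36,42] → X
    (3,6)@(7, 13): e=[18,24,42] → X
    (4,6)@(9, 13): e=[30,12,42] → X
    (5,6)@(11, 13): e=[42,0,42] → .  [on edge]
    (2,7)@(5, 15): e=[6,64,14] → X
    (5,7)@(11, 15): e=[42,28,14] → X
    (6,7)@(13, 15): e=[54,16,14] → X
    (7,7)@(15, 15): e=[66,4,14] → X
    (8,7)@(17, 15): e=[78,-8,14] → .
    (2,8)@(5, 17): e=[6,92,-14] → .
  covered (10 px):
    . . . . . . . . . .
    . . . . . . . . . .
    . . . . . . . . . .
    . . . . . . . . . .
    . . . . . . . . . .
    . . X . . . . . . .
    . . X X X . . . . .
    . . X X X X X X . .
    . . . . . . . . . .
T1:
  2·area = 84  (B↔C swapped to make it positive)
  edge (18, 16)→(4, 10): d=(-14,-6) top-left  bias=+0
  edge (4, 10)→(18, 10): d=(14,0) top-left  bias=+0
  edge (18, 10)→(18, 16): d=(0,6) right/bottom  bias=-1
    (3,5)@(7, 11): e=[4,14,66] → X
    (4,5)@(9, 11): e=[16,14,54] → X
    (5,5)@(11, 11): e=[28,14,42] → X
    (6,5)@(13, 11): e=[40,14,30] → X
    (7,5)@(15, 11): e=[52,14,18] → X
    (8,5)@(17, 11): e=[64,14,6] → X
    (9,5)@(19, 11): e=[76,14,-6] → .
    (3,6)@(7, 13): e=[-24,42,66] → .
    (4,6)@(9, 13): e=[-12,42,54] → .
    (5,6)@(11, 13): e=[0,42,42] → X  [on edge]
    (9,6)@(19, 13): e=[48,42,-6] → .
    (5,7)@(11, 15): e=[-28,70,42] → .
  covered (11 px):
    . . . . . . . . . .
    . . . . . . . . . .
    . . . . . . . . . .
    . . . . . . . . . .
    . . . . . . . . . .
    . . . X X X X X X .
    . . . . . X X X X .
    . . . . . . . . X .
    . . . . . . . . . .
T2:
  2·area = 8  (B↔C swapped to make it positive)
  edge (19, 8)→(6, 10): d=(-13,2) right/bottom  bias=-1
  edge (6, 10)→(2, 10): d=(-4,0) right/bottom  bias=-1
  edge (2, 10)→(19, 8): d=(17,-2) top-left  bias=+0
    (5,4)@(11, 9): e=[3,4,1] → X
    (6,4)@(13, 9): e=[-1,4,5] → .
    (5,5)@(11, 11): e=[-23,-4,35] → .
  covered (1 px):
    . . . . . . . . . .
    . . . . . . . . . .
    . . . . . . . . . .
    . . . . . . . . . .
    . . . . . X . . . .
    . . . . . . . . . .
    . . . . . . . . . .
    . . . . . . . . . .
    . . . . . . . . . .
T3:
  degenerate (2·area = 0) — covers nothing
T4:
  2·area = 24  (B↔C swapped to make it positive)
  edge (18, 8)→(18, 10): d=(0,2) right/bottom  bias=-1
  edge (18, 10)→(6, 14): d=(-12,4) right/bottom  bias=-1
  edge (6, 14)→(18, 8): d=(12,-6) top-left  bias=+0
    (8,4)@(17, 9): e=[2,16,6] → X
    (9,4)@(19, 9): e=[-2,8,18] → .
    (6,5)@(13, 11): e=[10,8,6] → X
    (7,5)@(15, 11): e=[6,0,18] → .  [on edge]
    (8,5)@(17, 11): e=[2,-8,30] → .
    (4,6)@(9, 13): e=[18,0,6] → .  [on edge]
    (6,6)@(13, 13): e=[10,-16,30] → .
    (1,7)@(3, 15): e=[30,0,-6] → .  [on edge]
  covered (2 px):
    . . . . . . . . . .
    . . . . . . . . . .
    . . . . . . . . . .
    . . . . . . . . . .
    . . . . . . . . X .
    . . . . . . X . . .
    . . . . . . . . . .
    . . . . . . . . . .
    . . . . . . . . . .

Result: [[8,4],[6,5]]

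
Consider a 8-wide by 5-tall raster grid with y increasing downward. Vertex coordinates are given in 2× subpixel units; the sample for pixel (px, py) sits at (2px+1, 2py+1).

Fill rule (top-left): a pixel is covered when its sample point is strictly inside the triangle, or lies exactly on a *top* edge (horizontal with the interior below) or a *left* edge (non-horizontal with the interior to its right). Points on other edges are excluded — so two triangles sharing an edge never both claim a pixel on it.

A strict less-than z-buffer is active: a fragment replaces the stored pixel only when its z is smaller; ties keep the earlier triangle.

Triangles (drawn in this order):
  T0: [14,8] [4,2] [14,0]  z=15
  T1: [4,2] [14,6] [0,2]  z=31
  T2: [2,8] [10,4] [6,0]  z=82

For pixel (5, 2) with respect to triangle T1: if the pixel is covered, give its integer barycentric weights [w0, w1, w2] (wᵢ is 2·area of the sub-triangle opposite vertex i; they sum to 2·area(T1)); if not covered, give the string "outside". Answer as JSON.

T0:
  2·area = 80
  edge (14, 8)→(4, 2): d=(-10,-6) top-left  bias=+0
  edge (4, 2)→(14, 0): d=(10,-2) top-left  bias=+0
  edge (14, 0)→(14, 8): d=(0,8) right/bottom  bias=-1
    (4,0)@(9, 1): e=[40,0,40] → #  [on edge]
    (5,0)@(11, 1): e=[52,4,24] → #
    (6,0)@(13, 1): e=[64,8,8] → #
    (7,0)@(15, 1): e=[76,12,-8] → ·
    (3,1)@(7, 3): e=[8,16,56] → #
    (7,1)@(15, 3): e=[56,32,-8] → ·
    (3,2)@(7, 5): e=[-12,36,56] → ·
    (4,2)@(9, 5): e=[0,40,40] → #  [on edge]
    (7,2)@(15, 5): e=[36,52,-8] → ·
    (4,3)@(9, 7): e=[-20,60,40] → ·
    (5,3)@(11, 7): e=[-8,64,24] → ·
    (6,3)@(13, 7): e=[4,68,8] → #
  covered (11 px):
    · · · · # # # ·
    · · · # # # # ·
    · · · · # # # ·
    · · · · · · # ·
    · · · · · · · ·
T1:
  2·area = 16
  edge (4, 2)→(14, 6): d=(10,4) right/bottom  bias=-1
  edge (14, 6)→(0, 2): d=(-14,-4) top-left  bias=+0
  edge (0, 2)→(4, 2): d=(4,0) top-left  bias=+0
    (2,1)@(5, 3): e=[6,6,4] → #
    (3,1)@(7, 3): e=[-2,14,4] → ·
    (2,2)@(5, 5): e=[26,-22,12] → ·
    (5,2)@(11, 5): e=[2,2,12] → #
    (6,2)@(13, 5): e=[-6,10,12] → ·
    (5,3)@(11, 7): e=[22,-26,20] → ·
  covered (2 px):
    · · · · · · · ·
    · · # · · · · ·
    · · · · · # · ·
    · · · · · · · ·
    · · · · · · · ·
T2:
  2·area = 48  (B↔C swapped to make it positive)
  edge (2, 8)→(6, 0): d=(4,-8) top-left  bias=+0
  edge (6, 0)→(10, 4): d=(4,4) right/bottom  bias=-1
  edge (10, 4)→(2, 8): d=(-8,4) right/bottom  bias=-1
    (3,0)@(7, 1): e=[12,0,36] → ·  [on edge]
    (2,1)@(5, 3): e=[4,16,28] → #
    (3,1)@(7, 3): e=[20,8,20] → #
    (4,1)@(9, 3): e=[36,0,12] → ·  [on edge]
    (2,2)@(5, 5): e=[12,24,12] → #
    (4,2)@(9, 5): e=[44,8,-4] → ·
    (5,2)@(11, 5): e=[60,0,-12] → ·  [on edge]
    (1,3)@(3, 7): e=[4,40,4] → #
    (2,3)@(5, 7): e=[20,32,-4] → ·
    (3,3)@(7, 7): e=[36,24,-12] → ·
    (6,3)@(13, 7): e=[84,0,-36] → ·  [on edge]
    (1,4)@(3, 9): e=[12,48,-12] → ·
    (7,4)@(15, 9): e=[108,0,-60] → ·  [on edge]
  covered (5 px):
    · · · · · · · ·
    · · # # · · · ·
    · · # # · · · ·
    · # · · · · · ·
    · · · · · · · ·

Result: [2,12,2]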